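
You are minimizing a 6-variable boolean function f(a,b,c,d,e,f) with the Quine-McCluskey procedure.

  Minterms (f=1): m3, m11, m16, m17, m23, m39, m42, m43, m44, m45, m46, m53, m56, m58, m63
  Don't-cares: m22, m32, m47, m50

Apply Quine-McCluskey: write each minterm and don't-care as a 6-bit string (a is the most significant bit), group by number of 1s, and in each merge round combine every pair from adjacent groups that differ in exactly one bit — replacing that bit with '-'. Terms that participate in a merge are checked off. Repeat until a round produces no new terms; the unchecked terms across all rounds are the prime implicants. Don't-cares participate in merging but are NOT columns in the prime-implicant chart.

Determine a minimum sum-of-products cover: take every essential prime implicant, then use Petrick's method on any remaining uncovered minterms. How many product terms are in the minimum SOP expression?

9

Round 0: 000011✓ 001011✓ 010000✓ 010001✓ 010110✓ 010111✓ 100000 100111✓ 101010✓ 101011✓ 101100✓ 101101✓ 101110✓ 101111✓ 110010✓ 110101 111000✓ 111010✓ 111111✓
Round 1: -01011 00-011 01000- 01011- 1-1010 1-1111 10-111 101-10✓ 101-11✓ 10101-✓ 1011-0✓ 1011-1✓ 10110-✓ 10111-✓ 11-010 1110-0
Round 2: 101-1- 1011--
PIs = {-01011, 00-011, 01000-, 01011-, 1-1010, 1-1111, 10-111, 100000, 101-1-, 1011--, 11-010, 110101, 1110-0}
Coverage chart:
  m3: 00-011 ←essential
  m11: -01011,00-011
  m16: 01000- ←essential
  m17: 01000- ←essential
  m23: 01011- ←essential
  m39: 10-111 ←essential
  m42: 1-1010,101-1-
  m43: -01011,101-1-
  m44: 1011-- ←essential
  m45: 1011-- ←essential
  m46: 101-1-,1011--
  m53: 110101 ←essential
  m56: 1110-0 ←essential
  m58: 1-1010,11-010,1110-0
  m63: 1-1111 ←essential
Essential: 00-011, 01000-, 01011-, 1-1111, 10-111, 1011--, 110101, 1110-0
Petrick residual → 101-1-
Min cover (9 terms): a'b'd'ef + a'bc'd'e' + a'bc'de + acdef + ab'def + ab'ce + ab'cd + abc'de'f + abcd'f'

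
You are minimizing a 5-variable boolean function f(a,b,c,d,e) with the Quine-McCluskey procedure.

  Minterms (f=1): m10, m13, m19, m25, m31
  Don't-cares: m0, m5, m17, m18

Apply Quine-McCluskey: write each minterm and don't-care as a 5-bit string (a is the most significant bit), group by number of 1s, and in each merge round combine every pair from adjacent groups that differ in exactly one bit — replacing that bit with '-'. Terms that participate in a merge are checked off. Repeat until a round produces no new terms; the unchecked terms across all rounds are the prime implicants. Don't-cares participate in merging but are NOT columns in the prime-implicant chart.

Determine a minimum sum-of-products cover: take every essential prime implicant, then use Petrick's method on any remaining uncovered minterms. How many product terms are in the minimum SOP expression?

5

Round 0: 00000 00101✓ 01010 01101✓ 10001✓ 10010✓ 10011✓ 11001✓ 11111
Round 1: 0-101 1-001 100-1 1001-
PIs = {0-101, 00000, 01010, 1-001, 100-1, 1001-, 11111}
Coverage chart:
  m10: 01010 ←essential
  m13: 0-101 ←essential
  m19: 100-1,1001-
  m25: 1-001 ←essential
  m31: 11111 ←essential
Essential: 0-101, 01010, 1-001, 11111
Petrick residual → 100-1
Min cover (5 terms): a'cd'e + a'bc'de' + ac'd'e + ab'c'e + abcde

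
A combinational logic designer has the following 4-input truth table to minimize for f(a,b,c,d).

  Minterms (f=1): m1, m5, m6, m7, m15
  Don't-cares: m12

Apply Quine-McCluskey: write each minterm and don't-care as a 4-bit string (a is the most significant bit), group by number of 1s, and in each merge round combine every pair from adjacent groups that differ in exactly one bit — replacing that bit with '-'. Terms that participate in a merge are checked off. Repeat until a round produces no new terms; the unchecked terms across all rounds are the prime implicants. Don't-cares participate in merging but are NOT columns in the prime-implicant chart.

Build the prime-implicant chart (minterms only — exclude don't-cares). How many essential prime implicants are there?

3

Round 0: 0001✓ 0101✓ 0110✓ 0111✓ 1100 1111✓
Round 1: -111 0-01 01-1 011-
PIs = {-111, 0-01, 01-1, 011-, 1100}
Coverage chart:
  m1: 0-01 ←essential
  m5: 0-01,01-1
  m6: 011- ←essential
  m7: -111,01-1,011-
  m15: -111 ←essential
Essential: -111, 0-01, 011-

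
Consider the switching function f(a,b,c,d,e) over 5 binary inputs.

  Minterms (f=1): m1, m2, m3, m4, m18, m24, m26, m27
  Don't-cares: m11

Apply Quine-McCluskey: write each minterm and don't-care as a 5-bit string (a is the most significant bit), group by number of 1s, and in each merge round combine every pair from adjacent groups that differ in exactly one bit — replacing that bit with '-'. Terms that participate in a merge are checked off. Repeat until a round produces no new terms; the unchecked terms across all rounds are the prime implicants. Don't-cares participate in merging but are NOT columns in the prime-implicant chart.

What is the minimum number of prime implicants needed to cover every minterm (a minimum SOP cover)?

5

[col 0] 00001*, 00010*, 00011*, 00100, 01011*, 10010*, 11000*, 11010*, 11011*
[col 1] -0010, -1011, 0-011, 000-1, 0001-, 1-010, 110-0, 1101-
Prime implicants: -0010, -1011, 0-011, 000-1, 0001-, 00100, 1-010, 110-0, 1101-
PI chart (minterm → PIs covering it):
  1 | 000-1  (sole → essential)
  2 | -0010,0001-
  3 | 0-011,000-1,0001-
  4 | 00100  (sole → essential)
  18 | -0010,1-010
  24 | 110-0  (sole → essential)
  26 | 1-010,110-0,1101-
  27 | -1011,1101-
Essential prime implicants: 000-1, 00100, 110-0
Petrick residual → -0010, -1011
Minimum SOP uses 5 PIs: b'c'de' + bc'de + a'b'c'e + a'b'cd'e' + abc'e'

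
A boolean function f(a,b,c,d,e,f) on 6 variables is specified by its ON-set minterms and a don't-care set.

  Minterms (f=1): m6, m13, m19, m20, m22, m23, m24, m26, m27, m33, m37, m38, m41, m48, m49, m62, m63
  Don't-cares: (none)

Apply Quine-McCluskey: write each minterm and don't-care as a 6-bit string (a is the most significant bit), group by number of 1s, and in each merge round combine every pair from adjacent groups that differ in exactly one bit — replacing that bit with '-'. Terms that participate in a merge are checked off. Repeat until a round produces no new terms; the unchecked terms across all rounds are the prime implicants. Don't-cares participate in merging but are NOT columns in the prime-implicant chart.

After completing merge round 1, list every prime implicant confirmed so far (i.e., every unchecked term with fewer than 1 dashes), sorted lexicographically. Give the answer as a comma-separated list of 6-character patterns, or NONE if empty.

001101

size-2^0 implicants → 000110(✓)  001101  010011(✓)  010100(✓)  010110(✓)  010111(✓)  011000(✓)  011010(✓)  011011(✓)  100001(✓)  100101(✓)  100110(✓)  101001(✓)  110000(✓)  110001(✓)  111110(✓)  111111(✓)
size-2^1 implicants → -00110  0-0110  01-011  010-11  0101-0  01011-  0110-0  01101-  1-0001  10-001  100-01  11000-  11111-
Unchecked terms (primes): -00110, 0-0110, 001101, 01-011, 010-11, 0101-0, 01011-, 0110-0, 01101-, 1-0001, 10-001, 100-01, 11000-, 11111-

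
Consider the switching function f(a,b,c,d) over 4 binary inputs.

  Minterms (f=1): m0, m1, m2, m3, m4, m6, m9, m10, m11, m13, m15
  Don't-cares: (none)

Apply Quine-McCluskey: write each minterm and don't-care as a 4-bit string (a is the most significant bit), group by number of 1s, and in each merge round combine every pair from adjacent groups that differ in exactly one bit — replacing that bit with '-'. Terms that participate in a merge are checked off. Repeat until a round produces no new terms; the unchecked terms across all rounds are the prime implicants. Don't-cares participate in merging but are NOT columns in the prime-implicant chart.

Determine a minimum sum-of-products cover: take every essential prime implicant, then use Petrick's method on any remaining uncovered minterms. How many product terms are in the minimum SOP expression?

Round 0: 0000✓ 0001✓ 0010✓ 0011✓ 0100✓ 0110✓ 1001✓ 1010✓ 1011✓ 1101✓ 1111✓
Round 1: -001✓ -010✓ -011✓ 0-00✓ 0-10✓ 00-0✓ 00-1✓ 000-✓ 001-✓ 01-0✓ 1-01✓ 1-11✓ 10-1✓ 101-✓ 11-1✓
Round 2: -0-1 -01- 0--0 00-- 1--1
PIs = {-0-1, -01-, 0--0, 00--, 1--1}
Coverage chart:
  m0: 0--0,00--
  m1: -0-1,00--
  m2: -01-,0--0,00--
  m3: -0-1,-01-,00--
  m4: 0--0 ←essential
  m6: 0--0 ←essential
  m9: -0-1,1--1
  m10: -01- ←essential
  m11: -0-1,-01-,1--1
  m13: 1--1 ←essential
  m15: 1--1 ←essential
Essential: -01-, 0--0, 1--1
Petrick residual → -0-1
Min cover (4 terms): b'd + b'c + a'd' + ad

4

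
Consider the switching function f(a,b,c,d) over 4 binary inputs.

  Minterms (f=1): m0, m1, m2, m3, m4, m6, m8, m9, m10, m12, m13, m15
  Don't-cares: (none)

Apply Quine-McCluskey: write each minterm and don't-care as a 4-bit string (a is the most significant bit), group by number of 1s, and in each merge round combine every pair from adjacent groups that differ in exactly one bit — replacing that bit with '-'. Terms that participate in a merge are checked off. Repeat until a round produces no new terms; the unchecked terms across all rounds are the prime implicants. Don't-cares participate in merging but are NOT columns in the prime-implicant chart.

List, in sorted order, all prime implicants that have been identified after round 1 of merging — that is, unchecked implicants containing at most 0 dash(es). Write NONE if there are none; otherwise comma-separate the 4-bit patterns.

[col 0] 0000*, 0001*, 0010*, 0011*, 0100*, 0110*, 1000*, 1001*, 1010*, 1100*, 1101*, 1111*
[col 1] -000*, -001*, -010*, -100*, 0-00*, 0-10*, 00-0*, 00-1*, 000-*, 001-*, 01-0*, 1-00*, 1-01*, 10-0*, 100-*, 11-1, 110-*
[col 2] --00, -0-0, -00-, 0--0, 00--, 1-0-
Prime implicants: --00, -0-0, -00-, 0--0, 00--, 1-0-, 11-1

NONE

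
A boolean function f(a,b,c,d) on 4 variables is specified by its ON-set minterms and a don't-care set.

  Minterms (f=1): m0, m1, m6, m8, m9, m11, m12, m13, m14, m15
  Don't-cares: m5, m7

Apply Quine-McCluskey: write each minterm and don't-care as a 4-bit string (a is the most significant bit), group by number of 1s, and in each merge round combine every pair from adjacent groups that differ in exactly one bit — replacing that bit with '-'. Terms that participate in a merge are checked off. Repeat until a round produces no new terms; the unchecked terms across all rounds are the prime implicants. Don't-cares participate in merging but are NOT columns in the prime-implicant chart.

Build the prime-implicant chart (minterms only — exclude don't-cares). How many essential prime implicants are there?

3

Round 0: 0000✓ 0001✓ 0101✓ 0110✓ 0111✓ 1000✓ 1001✓ 1011✓ 1100✓ 1101✓ 1110✓ 1111✓
Round 1: -000✓ -001✓ -101✓ -110✓ -111✓ 0-01✓ 000-✓ 01-1✓ 011-✓ 1-00✓ 1-01✓ 1-11✓ 10-1✓ 100-✓ 11-0✓ 11-1✓ 110-✓ 111-✓
Round 2: --01 -00- -1-1 -11- 1--1 1-0- 11--
PIs = {--01, -00-, -1-1, -11-, 1--1, 1-0-, 11--}
Coverage chart:
  m0: -00- ←essential
  m1: --01,-00-
  m6: -11- ←essential
  m8: -00-,1-0-
  m9: --01,-00-,1--1,1-0-
  m11: 1--1 ←essential
  m12: 1-0-,11--
  m13: --01,-1-1,1--1,1-0-,11--
  m14: -11-,11--
  m15: -1-1,-11-,1--1,11--
Essential: -00-, -11-, 1--1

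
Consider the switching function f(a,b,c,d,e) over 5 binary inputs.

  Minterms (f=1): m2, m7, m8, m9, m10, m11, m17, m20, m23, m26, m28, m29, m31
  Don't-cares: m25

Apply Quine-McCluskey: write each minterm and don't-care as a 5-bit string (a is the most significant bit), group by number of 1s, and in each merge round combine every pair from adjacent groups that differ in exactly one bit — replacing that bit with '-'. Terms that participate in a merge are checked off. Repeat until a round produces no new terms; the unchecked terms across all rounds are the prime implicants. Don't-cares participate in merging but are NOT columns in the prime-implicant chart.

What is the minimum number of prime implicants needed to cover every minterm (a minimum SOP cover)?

Round 0: 00010✓ 00111✓ 01000✓ 01001✓ 01010✓ 01011✓ 10001✓ 10100✓ 10111✓ 11001✓ 11010✓ 11100✓ 11101✓ 11111✓
Round 1: -0111 -1001 -1010 0-010 010-0✓ 010-1✓ 0100-✓ 0101-✓ 1-001 1-100 1-111 11-01 111-1 1110-
Round 2: 010--
PIs = {-0111, -1001, -1010, 0-010, 010--, 1-001, 1-100, 1-111, 11-01, 111-1, 1110-}
Coverage chart:
  m2: 0-010 ←essential
  m7: -0111 ←essential
  m8: 010-- ←essential
  m9: -1001,010--
  m10: -1010,0-010,010--
  m11: 010-- ←essential
  m17: 1-001 ←essential
  m20: 1-100 ←essential
  m23: -0111,1-111
  m26: -1010 ←essential
  m28: 1-100,1110-
  m29: 11-01,111-1,1110-
  m31: 1-111,111-1
Essential: -0111, -1010, 0-010, 010--, 1-001, 1-100
Petrick residual → 111-1
Min cover (7 terms): b'cde + bc'de' + a'c'de' + a'bc' + ac'd'e + acd'e' + abce

7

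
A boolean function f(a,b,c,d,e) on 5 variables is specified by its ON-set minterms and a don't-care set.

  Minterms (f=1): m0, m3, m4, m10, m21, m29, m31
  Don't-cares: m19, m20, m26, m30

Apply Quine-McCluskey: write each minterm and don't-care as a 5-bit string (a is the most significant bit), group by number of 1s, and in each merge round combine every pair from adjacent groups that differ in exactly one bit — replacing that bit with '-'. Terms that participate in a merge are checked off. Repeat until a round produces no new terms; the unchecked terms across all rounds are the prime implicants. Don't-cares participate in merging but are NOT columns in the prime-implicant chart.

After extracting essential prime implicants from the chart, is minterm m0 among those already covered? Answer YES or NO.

YES

size-2^0 implicants → 00000(✓)  00011(✓)  00100(✓)  01010(✓)  10011(✓)  10100(✓)  10101(✓)  11010(✓)  11101(✓)  11110(✓)  11111(✓)
size-2^1 implicants → -0011  -0100  -1010  00-00  1-101  1010-  11-10  111-1  1111-
Unchecked terms (primes): -0011, -0100, -1010, 00-00, 1-101, 1010-, 11-10, 111-1, 1111-
Minterm coverage:
  m0 ⊆ 00-00 [E]
  m3 ⊆ -0011 [E]
  m4 ⊆ -0100,00-00
  m10 ⊆ -1010 [E]
  m21 ⊆ 1-101,1010-
  m29 ⊆ 1-101,111-1
  m31 ⊆ 111-1,1111-
E = {-0011, -1010, 00-00}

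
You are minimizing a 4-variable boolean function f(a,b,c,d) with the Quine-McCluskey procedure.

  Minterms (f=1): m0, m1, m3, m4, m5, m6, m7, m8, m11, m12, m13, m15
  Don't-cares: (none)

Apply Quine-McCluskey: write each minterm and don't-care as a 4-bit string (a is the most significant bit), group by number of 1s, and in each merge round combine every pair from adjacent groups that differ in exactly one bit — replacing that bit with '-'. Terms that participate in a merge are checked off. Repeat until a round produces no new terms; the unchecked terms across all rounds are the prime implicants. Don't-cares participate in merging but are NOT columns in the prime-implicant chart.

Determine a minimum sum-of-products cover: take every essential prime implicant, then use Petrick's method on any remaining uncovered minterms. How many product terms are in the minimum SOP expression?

5

Round 0: 0000✓ 0001✓ 0011✓ 0100✓ 0101✓ 0110✓ 0111✓ 1000✓ 1011✓ 1100✓ 1101✓ 1111✓
Round 1: -000✓ -011✓ -100✓ -101✓ -111✓ 0-00✓ 0-01✓ 0-11✓ 00-1✓ 000-✓ 01-0✓ 01-1✓ 010-✓ 011-✓ 1-00✓ 1-11✓ 11-1✓ 110-✓
Round 2: --00 --11 -1-1 -10- 0--1 0-0- 01--
PIs = {--00, --11, -1-1, -10-, 0--1, 0-0-, 01--}
Coverage chart:
  m0: --00,0-0-
  m1: 0--1,0-0-
  m3: --11,0--1
  m4: --00,-10-,0-0-,01--
  m5: -1-1,-10-,0--1,0-0-,01--
  m6: 01-- ←essential
  m7: --11,-1-1,0--1,01--
  m8: --00 ←essential
  m11: --11 ←essential
  m12: --00,-10-
  m13: -1-1,-10-
  m15: --11,-1-1
Essential: --00, --11, 01--
Petrick residual → -1-1, 0--1
Min cover (5 terms): c'd' + cd + bd + a'd + a'b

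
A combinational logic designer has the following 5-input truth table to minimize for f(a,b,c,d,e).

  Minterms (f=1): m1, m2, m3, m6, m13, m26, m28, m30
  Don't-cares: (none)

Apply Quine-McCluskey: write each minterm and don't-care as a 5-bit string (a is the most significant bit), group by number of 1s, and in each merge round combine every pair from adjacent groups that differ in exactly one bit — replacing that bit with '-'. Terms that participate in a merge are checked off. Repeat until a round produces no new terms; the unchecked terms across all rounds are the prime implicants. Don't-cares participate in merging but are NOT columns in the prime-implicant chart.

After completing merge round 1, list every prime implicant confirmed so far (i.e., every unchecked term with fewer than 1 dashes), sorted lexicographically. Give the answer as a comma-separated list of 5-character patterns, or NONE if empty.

[col 0] 00001*, 00010*, 00011*, 00110*, 01101, 11010*, 11100*, 11110*
[col 1] 00-10, 000-1, 0001-, 11-10, 111-0
Prime implicants: 00-10, 000-1, 0001-, 01101, 11-10, 111-0

01101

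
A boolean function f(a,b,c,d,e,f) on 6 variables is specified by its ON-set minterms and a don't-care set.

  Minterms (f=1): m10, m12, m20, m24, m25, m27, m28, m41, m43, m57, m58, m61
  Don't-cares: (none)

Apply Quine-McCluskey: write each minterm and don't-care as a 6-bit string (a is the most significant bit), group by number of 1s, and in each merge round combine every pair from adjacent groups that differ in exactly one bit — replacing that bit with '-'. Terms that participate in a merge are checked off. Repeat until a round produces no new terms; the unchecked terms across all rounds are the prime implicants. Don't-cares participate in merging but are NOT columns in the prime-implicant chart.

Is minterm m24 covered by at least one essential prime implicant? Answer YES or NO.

size-2^0 implicants → 001010  001100(✓)  010100(✓)  011000(✓)  011001(✓)  011011(✓)  011100(✓)  101001(✓)  101011(✓)  111001(✓)  111010  111101(✓)
size-2^1 implicants → -11001  0-1100  01-100  011-00  0110-1  01100-  1-1001  1010-1  111-01
Unchecked terms (primes): -11001, 0-1100, 001010, 01-100, 011-00, 0110-1, 01100-, 1-1001, 1010-1, 111-01, 111010
Minterm coverage:
  m10 ⊆ 001010 [E]
  m12 ⊆ 0-1100 [E]
  m20 ⊆ 01-100 [E]
  m24 ⊆ 011-00,01100-
  m25 ⊆ -11001,0110-1,01100-
  m27 ⊆ 0110-1 [E]
  m28 ⊆ 0-1100,01-100,011-00
  m41 ⊆ 1-1001,1010-1
  m43 ⊆ 1010-1 [E]
  m57 ⊆ -11001,1-1001,111-01
  m58 ⊆ 111010 [E]
  m61 ⊆ 111-01 [E]
E = {0-1100, 001010, 01-100, 0110-1, 1010-1, 111-01, 111010}

NO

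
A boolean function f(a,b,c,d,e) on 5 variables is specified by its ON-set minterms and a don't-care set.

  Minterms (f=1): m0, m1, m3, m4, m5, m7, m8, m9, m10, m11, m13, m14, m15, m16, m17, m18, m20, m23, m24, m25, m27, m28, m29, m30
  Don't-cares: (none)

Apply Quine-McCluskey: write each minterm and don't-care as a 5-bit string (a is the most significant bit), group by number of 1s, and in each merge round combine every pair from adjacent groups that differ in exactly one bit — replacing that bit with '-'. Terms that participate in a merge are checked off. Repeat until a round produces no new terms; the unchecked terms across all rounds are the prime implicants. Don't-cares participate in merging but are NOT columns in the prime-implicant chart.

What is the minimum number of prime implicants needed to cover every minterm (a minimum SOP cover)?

[col 0] 00000*, 00001*, 00011*, 00100*, 00101*, 00111*, 01000*, 01001*, 01010*, 01011*, 01101*, 01110*, 01111*, 10000*, 10001*, 10010*, 10100*, 10111*, 11000*, 11001*, 11011*, 11100*, 11101*, 11110*
[col 1] -0000*, -0001*, -0100*, -0111, -1000*, -1001*, -1011*, -1101*, -1110, 0-000*, 0-001*, 0-011*, 0-101*, 0-111*, 00-00*, 00-01*, 00-11*, 000-1*, 0000-*, 001-1*, 0010-*, 01-01*, 01-10*, 01-11*, 010-0*, 010-1*, 0100-*, 0101-*, 011-1*, 0111-*, 1-000*, 1-001*, 1-100*, 10-00*, 100-0, 1000-*, 11-00*, 11-01*, 110-1*, 1100-*, 111-0, 1110-*
[col 2] --000*, --001*, -0-00, -000-*, -1-01, -10-1, -100-*, 0--01*, 0--11*, 0-0-1*, 0-00-*, 0-1-1*, 00--1*, 00-0-, 01--1*, 01-1-, 010--, 1--00, 1-00-*, 11-0-
[col 3] --00-, 0---1
Prime implicants: --00-, -0-00, -0111, -1-01, -10-1, -1110, 0---1, 00-0-, 01-1-, 010--, 1--00, 100-0, 11-0-, 111-0
PI chart (minterm → PIs covering it):
  0 | --00-,-0-00,00-0-
  1 | --00-,0---1,00-0-
  3 | 0---1  (sole → essential)
  4 | -0-00,00-0-
  5 | 0---1,00-0-
  7 | -0111,0---1
  8 | --00-,010--
  9 | --00-,-1-01,-10-1,0---1,010--
  10 | 01-1-,010--
  11 | -10-1,0---1,01-1-,010--
  13 | -1-01,0---1
  14 | -1110,01-1-
  15 | 0---1,01-1-
  16 | --00-,-0-00,1--00,100-0
  17 | --00-  (sole → essential)
  18 | 100-0  (sole → essential)
  20 | -0-00,1--00
  23 | -0111  (sole → essential)
  24 | --00-,1--00,11-0-
  25 | --00-,-1-01,-10-1,11-0-
  27 | -10-1  (sole → essential)
  28 | 1--00,11-0-,111-0
  29 | -1-01,11-0-
  30 | -1110,111-0
Essential prime implicants: --00-, -0111, -10-1, 0---1, 100-0
Petrick residual → -0-00, -1-01, 01-1-, 111-0
Minimum SOP uses 9 PIs: c'd' + b'd'e' + b'cde + bd'e + bc'e + a'e + a'bd + ab'c'e' + abce'

9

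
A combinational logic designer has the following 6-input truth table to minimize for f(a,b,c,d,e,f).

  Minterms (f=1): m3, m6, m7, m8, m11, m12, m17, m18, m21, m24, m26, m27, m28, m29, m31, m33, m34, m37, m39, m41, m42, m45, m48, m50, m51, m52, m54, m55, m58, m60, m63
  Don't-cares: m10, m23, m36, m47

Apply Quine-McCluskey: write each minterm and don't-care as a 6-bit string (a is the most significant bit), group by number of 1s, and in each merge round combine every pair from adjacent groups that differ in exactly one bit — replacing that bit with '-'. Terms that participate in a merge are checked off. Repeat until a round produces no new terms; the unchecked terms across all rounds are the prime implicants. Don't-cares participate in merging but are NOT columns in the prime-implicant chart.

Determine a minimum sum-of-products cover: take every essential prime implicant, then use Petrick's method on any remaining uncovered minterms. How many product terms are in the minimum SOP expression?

[col 0] 000011*, 000110*, 000111*, 001000*, 001010*, 001011*, 001100*, 010001*, 010010*, 010101*, 010111*, 011000*, 011010*, 011011*, 011100*, 011101*, 011111*, 100001*, 100010*, 100100*, 100101*, 100111*, 101001*, 101010*, 101101*, 101111*, 110000*, 110010*, 110011*, 110100*, 110110*, 110111*, 111010*, 111100*, 111111*
[col 1] -00111*, -01010*, -10010*, -10111*, -11010*, -11100, -11111*, 0-0111*, 0-1000*, 0-1010*, 0-1011*, 0-1100*, 00-011, 000-11, 00011-, 001-00*, 0010-0*, 00101-*, 01-010*, 01-101*, 01-111*, 010-01, 0101-1*, 011-00*, 011-11, 0110-0*, 01101-*, 0111-1*, 01110-, 1-0010*, 1-0100, 1-0111*, 1-1010*, 1-1111*, 10-001*, 10-010*, 10-101*, 10-111*, 100-01*, 1001-1*, 10010-, 101-01*, 1011-1*, 11-010*, 11-100, 11-111*, 110-00*, 110-10*, 110-11*, 1100-0*, 11001-*, 1101-0*, 11011-*
[col 2] --0111, --1010, -1-010, -1-111, 0-1-00, 0-10-0, 0-101-, 01-1-1, 1--010, 1--111, 10--01, 10-1-1, 110--0, 110-1-
Prime implicants: --0111, --1010, -1-010, -1-111, -11100, 0-1-00, 0-10-0, 0-101-, 00-011, 000-11, 00011-, 01-1-1, 010-01, 011-11, 01110-, 1--010, 1--111, 1-0100, 10--01, 10-1-1, 10010-, 11-100, 110--0, 110-1-
PI chart (minterm → PIs covering it):
  3 | 00-011,000-11
  6 | 00011-  (sole → essential)
  7 | --0111,000-11,00011-
  8 | 0-1-00,0-10-0
  11 | 0-101-,00-011
  12 | 0-1-00  (sole → essential)
  17 | 010-01  (sole → essential)
  18 | -1-010  (sole → essential)
  21 | 01-1-1,010-01
  24 | 0-1-00,0-10-0
  26 | --1010,-1-010,0-10-0,0-101-
  27 | 0-101-,011-11
  28 | -11100,0-1-00,01110-
  29 | 01-1-1,01110-
  31 | -1-111,01-1-1,011-11
  33 | 10--01  (sole → essential)
  34 | 1--010  (sole → essential)
  37 | 10--01,10-1-1,10010-
  39 | --0111,1--111,10-1-1
  41 | 10--01  (sole → essential)
  42 | --1010,1--010
  45 | 10--01,10-1-1
  48 | 110--0  (sole → essential)
  50 | -1-010,1--010,110--0,110-1-
  51 | 110-1-  (sole → essential)
  52 | 1-0100,11-100,110--0
  54 | 110--0,110-1-
  55 | --0111,-1-111,1--111,110-1-
  58 | --1010,-1-010,1--010
  60 | -11100,11-100
  63 | -1-111,1--111
Essential prime implicants: -1-010, 0-1-00, 00011-, 010-01, 1--010, 10--01, 110--0, 110-1-
Petrick residual → -11100, 0-101-, 00-011, 01-1-1, 1--111
Minimum SOP uses 13 PIs: bd'ef' + bcde'f' + a'ce'f' + a'cd'e + a'b'd'ef + a'b'c'de + a'bdf + a'bc'e'f + ad'ef' + adef + ab'e'f + abc'f' + abc'e

13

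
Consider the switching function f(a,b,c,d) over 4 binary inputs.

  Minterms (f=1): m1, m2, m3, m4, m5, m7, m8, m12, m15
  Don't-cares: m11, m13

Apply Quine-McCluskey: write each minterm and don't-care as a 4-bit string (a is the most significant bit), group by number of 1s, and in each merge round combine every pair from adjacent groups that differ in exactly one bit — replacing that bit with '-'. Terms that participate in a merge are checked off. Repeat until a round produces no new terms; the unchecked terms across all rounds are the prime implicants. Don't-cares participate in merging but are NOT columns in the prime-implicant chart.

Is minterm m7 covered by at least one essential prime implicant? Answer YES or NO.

YES

size-2^0 implicants → 0001(✓)  0010(✓)  0011(✓)  0100(✓)  0101(✓)  0111(✓)  1000(✓)  1011(✓)  1100(✓)  1101(✓)  1111(✓)
size-2^1 implicants → -011(✓)  -100(✓)  -101(✓)  -111(✓)  0-01(✓)  0-11(✓)  00-1(✓)  001-  01-1(✓)  010-(✓)  1-00  1-11(✓)  11-1(✓)  110-(✓)
size-2^2 implicants → --11  -1-1  -10-  0--1
Unchecked terms (primes): --11, -1-1, -10-, 0--1, 001-, 1-00
Minterm coverage:
  m1 ⊆ 0--1 [E]
  m2 ⊆ 001- [E]
  m3 ⊆ --11,0--1,001-
  m4 ⊆ -10- [E]
  m5 ⊆ -1-1,-10-,0--1
  m7 ⊆ --11,-1-1,0--1
  m8 ⊆ 1-00 [E]
  m12 ⊆ -10-,1-00
  m15 ⊆ --11,-1-1
E = {-10-, 0--1, 001-, 1-00}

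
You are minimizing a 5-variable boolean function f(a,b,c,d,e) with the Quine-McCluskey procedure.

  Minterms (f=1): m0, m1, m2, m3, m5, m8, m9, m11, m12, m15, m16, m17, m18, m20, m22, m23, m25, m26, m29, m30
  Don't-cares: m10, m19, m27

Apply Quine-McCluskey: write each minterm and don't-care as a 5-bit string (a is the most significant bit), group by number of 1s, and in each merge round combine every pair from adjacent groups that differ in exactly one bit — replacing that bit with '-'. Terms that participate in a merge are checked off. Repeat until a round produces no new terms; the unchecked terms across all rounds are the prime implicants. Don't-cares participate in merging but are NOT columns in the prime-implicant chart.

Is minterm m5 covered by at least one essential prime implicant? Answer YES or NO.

[col 0] 00000*, 00001*, 00010*, 00011*, 00101*, 01000*, 01001*, 01010*, 01011*, 01100*, 01111*, 10000*, 10001*, 10010*, 10011*, 10100*, 10110*, 10111*, 11001*, 11010*, 11011*, 11101*, 11110*
[col 1] -0000*, -0001*, -0010*, -0011*, -1001*, -1010*, -1011*, 0-000*, 0-001*, 0-010*, 0-011*, 00-01, 000-0*, 000-1*, 0000-*, 0001-*, 01-00, 01-11, 010-0*, 010-1*, 0100-*, 0101-*, 1-001*, 1-010*, 1-011*, 1-110*, 10-00*, 10-10*, 10-11*, 100-0*, 100-1*, 1000-*, 1001-*, 101-0*, 1011-*, 11-01, 11-10*, 110-1*, 1101-*
[col 2] --001*, --010*, --011*, -00-0*, -00-1*, -000-*, -001-*, -10-1*, -101-*, 0-0-0*, 0-0-1*, 0-00-*, 0-01-*, 000--*, 010--*, 1--10, 1-0-1*, 1-01-*, 10--0, 10-1-, 100--*
[col 3] --0-1, --01-, -00--, 0-0--
Prime implicants: --0-1, --01-, -00--, 0-0--, 00-01, 01-00, 01-11, 1--10, 10--0, 10-1-, 11-01
PI chart (minterm → PIs covering it):
  0 | -00--,0-0--
  1 | --0-1,-00--,0-0--,00-01
  2 | --01-,-00--,0-0--
  3 | --0-1,--01-,-00--,0-0--
  5 | 00-01  (sole → essential)
  8 | 0-0--,01-00
  9 | --0-1,0-0--
  11 | --0-1,--01-,0-0--,01-11
  12 | 01-00  (sole → essential)
  15 | 01-11  (sole → essential)
  16 | -00--,10--0
  17 | --0-1,-00--
  18 | --01-,-00--,1--10,10--0,10-1-
  20 | 10--0  (sole → essential)
  22 | 1--10,10--0,10-1-
  23 | 10-1-  (sole → essential)
  25 | --0-1,11-01
  26 | --01-,1--10
  29 | 11-01  (sole → essential)
  30 | 1--10  (sole → essential)
Essential prime implicants: 00-01, 01-00, 01-11, 1--10, 10--0, 10-1-, 11-01

YES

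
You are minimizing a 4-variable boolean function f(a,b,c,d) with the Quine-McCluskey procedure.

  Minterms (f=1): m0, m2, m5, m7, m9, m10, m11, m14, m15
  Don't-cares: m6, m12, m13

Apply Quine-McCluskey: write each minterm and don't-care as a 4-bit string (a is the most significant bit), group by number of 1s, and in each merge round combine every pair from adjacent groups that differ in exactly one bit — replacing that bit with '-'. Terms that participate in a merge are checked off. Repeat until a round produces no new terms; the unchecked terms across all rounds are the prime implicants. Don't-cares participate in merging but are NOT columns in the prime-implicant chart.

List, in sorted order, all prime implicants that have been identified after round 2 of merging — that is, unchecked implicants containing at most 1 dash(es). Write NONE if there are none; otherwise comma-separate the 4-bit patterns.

[col 0] 0000*, 0010*, 0101*, 0110*, 0111*, 1001*, 1010*, 1011*, 1100*, 1101*, 1110*, 1111*
[col 1] -010*, -101*, -110*, -111*, 0-10*, 00-0, 01-1*, 011-*, 1-01*, 1-10*, 1-11*, 10-1*, 101-*, 11-0*, 11-1*, 110-*, 111-*
[col 2] --10, -1-1, -11-, 1--1, 1-1-, 11--
Prime implicants: --10, -1-1, -11-, 00-0, 1--1, 1-1-, 11--

00-0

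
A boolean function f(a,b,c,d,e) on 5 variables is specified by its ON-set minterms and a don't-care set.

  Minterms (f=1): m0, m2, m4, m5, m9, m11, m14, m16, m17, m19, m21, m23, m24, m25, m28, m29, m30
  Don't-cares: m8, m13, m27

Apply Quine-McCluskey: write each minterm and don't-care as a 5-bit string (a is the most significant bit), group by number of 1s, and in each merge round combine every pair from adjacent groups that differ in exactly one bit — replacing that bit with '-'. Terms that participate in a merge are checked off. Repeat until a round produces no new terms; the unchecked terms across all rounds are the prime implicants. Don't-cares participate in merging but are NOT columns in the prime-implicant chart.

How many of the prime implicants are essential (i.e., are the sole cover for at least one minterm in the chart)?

4

[col 0] 00000*, 00010*, 00100*, 00101*, 01000*, 01001*, 01011*, 01101*, 01110*, 10000*, 10001*, 10011*, 10101*, 10111*, 11000*, 11001*, 11011*, 11100*, 11101*, 11110*
[col 1] -0000*, -0101*, -1000*, -1001*, -1011*, -1101*, -1110, 0-000*, 0-101*, 00-00, 000-0, 0010-, 01-01*, 010-1*, 0100-*, 1-000*, 1-001*, 1-011*, 1-101*, 10-01*, 10-11*, 100-1*, 1000-*, 101-1*, 11-00*, 11-01*, 110-1*, 1100-*, 111-0, 1110-*
[col 2] --000, --101, -1-01, -10-1, -100-, 1--01, 1-0-1, 1-00-, 10--1, 11-0-
Prime implicants: --000, --101, -1-01, -10-1, -100-, -1110, 00-00, 000-0, 0010-, 1--01, 1-0-1, 1-00-, 10--1, 11-0-, 111-0
PI chart (minterm → PIs covering it):
  0 | --000,00-00,000-0
  2 | 000-0  (sole → essential)
  4 | 00-00,0010-
  5 | --101,0010-
  9 | -1-01,-10-1,-100-
  11 | -10-1  (sole → essential)
  14 | -1110  (sole → essential)
  16 | --000,1-00-
  17 | 1--01,1-0-1,1-00-,10--1
  19 | 1-0-1,10--1
  21 | --101,1--01,10--1
  23 | 10--1  (sole → essential)
  24 | --000,-100-,1-00-,11-0-
  25 | -1-01,-10-1,-100-,1--01,1-0-1,1-00-,11-0-
  28 | 11-0-,111-0
  29 | --101,-1-01,1--01,11-0-
  30 | -1110,111-0
Essential prime implicants: -10-1, -1110, 000-0, 10--1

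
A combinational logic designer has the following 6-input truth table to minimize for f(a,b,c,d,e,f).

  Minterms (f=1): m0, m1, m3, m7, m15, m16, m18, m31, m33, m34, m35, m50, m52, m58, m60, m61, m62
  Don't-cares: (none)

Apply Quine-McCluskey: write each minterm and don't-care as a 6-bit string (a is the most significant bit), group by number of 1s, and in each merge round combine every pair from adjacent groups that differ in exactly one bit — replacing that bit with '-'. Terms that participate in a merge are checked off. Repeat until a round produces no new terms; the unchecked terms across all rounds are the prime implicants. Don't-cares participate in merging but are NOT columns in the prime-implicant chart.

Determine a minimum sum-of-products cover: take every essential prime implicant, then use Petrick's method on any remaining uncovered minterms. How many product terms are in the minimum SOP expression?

9

[col 0] 000000*, 000001*, 000011*, 000111*, 001111*, 010000*, 010010*, 011111*, 100001*, 100010*, 100011*, 110010*, 110100*, 111010*, 111100*, 111101*, 111110*
[col 1] -00001*, -00011*, -10010, 0-0000, 0-1111, 00-111, 000-11, 0000-1*, 00000-, 0100-0, 1-0010, 1000-1*, 10001-, 11-010, 11-100, 111-10, 1111-0, 11110-
[col 2] -000-1
Prime implicants: -000-1, -10010, 0-0000, 0-1111, 00-111, 000-11, 00000-, 0100-0, 1-0010, 10001-, 11-010, 11-100, 111-10, 1111-0, 11110-
PI chart (minterm → PIs covering it):
  0 | 0-0000,00000-
  1 | -000-1,00000-
  3 | -000-1,000-11
  7 | 00-111,000-11
  15 | 0-1111,00-111
  16 | 0-0000,0100-0
  18 | -10010,0100-0
  31 | 0-1111  (sole → essential)
  33 | -000-1  (sole → essential)
  34 | 1-0010,10001-
  35 | -000-1,10001-
  50 | -10010,1-0010,11-010
  52 | 11-100  (sole → essential)
  58 | 11-010,111-10
  60 | 11-100,1111-0,11110-
  61 | 11110-  (sole → essential)
  62 | 111-10,1111-0
Essential prime implicants: -000-1, 0-1111, 11-100, 11110-
Petrick residual → -10010, 0-0000, 00-111, 1-0010, 111-10
Minimum SOP uses 9 PIs: b'c'd'f + bc'd'ef' + a'c'd'e'f' + a'cdef + a'b'def + ac'd'ef' + abde'f' + abcef' + abcde'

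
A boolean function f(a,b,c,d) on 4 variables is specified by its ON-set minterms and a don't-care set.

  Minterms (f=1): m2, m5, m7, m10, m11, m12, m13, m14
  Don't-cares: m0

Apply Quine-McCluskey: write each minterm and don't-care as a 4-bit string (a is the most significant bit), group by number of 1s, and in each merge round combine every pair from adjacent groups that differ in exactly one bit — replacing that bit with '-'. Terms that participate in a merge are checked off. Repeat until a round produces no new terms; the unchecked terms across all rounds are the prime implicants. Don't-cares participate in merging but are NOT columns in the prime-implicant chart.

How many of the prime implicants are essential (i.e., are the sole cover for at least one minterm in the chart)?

2

Round 0: 0000✓ 0010✓ 0101✓ 0111✓ 1010✓ 1011✓ 1100✓ 1101✓ 1110✓
Round 1: -010 -101 00-0 01-1 1-10 101- 11-0 110-
PIs = {-010, -101, 00-0, 01-1, 1-10, 101-, 11-0, 110-}
Coverage chart:
  m2: -010,00-0
  m5: -101,01-1
  m7: 01-1 ←essential
  m10: -010,1-10,101-
  m11: 101- ←essential
  m12: 11-0,110-
  m13: -101,110-
  m14: 1-10,11-0
Essential: 01-1, 101-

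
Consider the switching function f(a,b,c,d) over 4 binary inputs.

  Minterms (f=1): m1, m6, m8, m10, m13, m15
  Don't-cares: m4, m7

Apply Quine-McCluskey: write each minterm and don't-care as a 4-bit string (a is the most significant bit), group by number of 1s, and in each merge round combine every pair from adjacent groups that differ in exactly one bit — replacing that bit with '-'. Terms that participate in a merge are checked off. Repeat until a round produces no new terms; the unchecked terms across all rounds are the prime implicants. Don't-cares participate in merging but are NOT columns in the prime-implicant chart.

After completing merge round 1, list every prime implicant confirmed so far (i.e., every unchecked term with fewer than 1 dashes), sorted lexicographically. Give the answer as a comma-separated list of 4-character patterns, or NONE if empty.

0001

Round 0: 0001 0100✓ 0110✓ 0111✓ 1000✓ 1010✓ 1101✓ 1111✓
Round 1: -111 01-0 011- 10-0 11-1
PIs = {-111, 0001, 01-0, 011-, 10-0, 11-1}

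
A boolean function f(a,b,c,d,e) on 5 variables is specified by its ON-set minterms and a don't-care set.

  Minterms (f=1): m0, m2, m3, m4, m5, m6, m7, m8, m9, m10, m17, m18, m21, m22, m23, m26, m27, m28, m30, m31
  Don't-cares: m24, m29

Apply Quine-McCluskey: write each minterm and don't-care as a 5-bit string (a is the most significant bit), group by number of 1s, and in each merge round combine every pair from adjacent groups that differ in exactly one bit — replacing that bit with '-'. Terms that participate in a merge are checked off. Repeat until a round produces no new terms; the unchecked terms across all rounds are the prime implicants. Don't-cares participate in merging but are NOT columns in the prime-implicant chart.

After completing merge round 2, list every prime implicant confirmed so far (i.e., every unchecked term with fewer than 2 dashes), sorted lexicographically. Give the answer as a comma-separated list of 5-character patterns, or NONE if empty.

0100-, 10-01

Round 0: 00000✓ 00010✓ 00011✓ 00100✓ 00101✓ 00110✓ 00111✓ 01000✓ 01001✓ 01010✓ 10001✓ 10010✓ 10101✓ 10110✓ 10111✓ 11000✓ 11010✓ 11011✓ 11100✓ 11101✓ 11110✓ 11111✓
Round 1: -0010✓ -0101✓ -0110✓ -0111✓ -1000✓ -1010✓ 0-000✓ 0-010✓ 00-00✓ 00-10✓ 00-11✓ 000-0✓ 0001-✓ 001-0✓ 001-1✓ 0010-✓ 0011-✓ 010-0✓ 0100- 1-010✓ 1-101✓ 1-110✓ 1-111✓ 10-01 10-10✓ 101-1✓ 1011-✓ 11-00✓ 11-10✓ 11-11✓ 110-0✓ 1101-✓ 111-0✓ 111-1✓ 1110-✓ 1111-✓
Round 2: --010 -0-10 -01-1 -011- -10-0 0-0-0 00--0 00-1- 001-- 1--10 1-1-1 1-11- 11--0 11-1- 111--
PIs = {--010, -0-10, -01-1, -011-, -10-0, 0-0-0, 00--0, 00-1-, 001--, 0100-, 1--10, 1-1-1, 1-11-, 10-01, 11--0, 11-1-, 111--}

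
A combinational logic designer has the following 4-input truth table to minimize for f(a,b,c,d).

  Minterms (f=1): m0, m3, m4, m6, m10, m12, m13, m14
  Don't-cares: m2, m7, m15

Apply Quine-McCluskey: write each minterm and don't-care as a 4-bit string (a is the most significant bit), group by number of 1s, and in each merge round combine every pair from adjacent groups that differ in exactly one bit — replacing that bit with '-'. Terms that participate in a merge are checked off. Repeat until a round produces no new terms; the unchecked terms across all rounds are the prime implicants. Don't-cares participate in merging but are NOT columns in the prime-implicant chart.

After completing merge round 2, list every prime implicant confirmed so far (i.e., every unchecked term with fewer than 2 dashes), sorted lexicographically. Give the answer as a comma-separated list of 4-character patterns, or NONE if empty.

[col 0] 0000*, 0010*, 0011*, 0100*, 0110*, 0111*, 1010*, 1100*, 1101*, 1110*, 1111*
[col 1] -010*, -100*, -110*, -111*, 0-00*, 0-10*, 0-11*, 00-0*, 001-*, 01-0*, 011-*, 1-10*, 11-0*, 11-1*, 110-*, 111-*
[col 2] --10, -1-0, -11-, 0--0, 0-1-, 11--
Prime implicants: --10, -1-0, -11-, 0--0, 0-1-, 11--

NONE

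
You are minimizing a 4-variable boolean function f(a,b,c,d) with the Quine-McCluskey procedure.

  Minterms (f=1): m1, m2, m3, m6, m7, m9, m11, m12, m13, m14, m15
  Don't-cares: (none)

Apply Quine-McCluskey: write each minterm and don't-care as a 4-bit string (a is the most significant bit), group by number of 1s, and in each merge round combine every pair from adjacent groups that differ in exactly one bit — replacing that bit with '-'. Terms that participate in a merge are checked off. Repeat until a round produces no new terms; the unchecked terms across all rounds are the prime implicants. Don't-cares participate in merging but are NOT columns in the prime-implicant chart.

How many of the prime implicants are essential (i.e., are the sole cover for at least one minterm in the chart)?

3

[col 0] 0001*, 0010*, 0011*, 0110*, 0111*, 1001*, 1011*, 1100*, 1101*, 1110*, 1111*
[col 1] -001*, -011*, -110*, -111*, 0-10*, 0-11*, 00-1*, 001-*, 011-*, 1-01*, 1-11*, 10-1*, 11-0*, 11-1*, 110-*, 111-*
[col 2] --11, -0-1, -11-, 0-1-, 1--1, 11--
Prime implicants: --11, -0-1, -11-, 0-1-, 1--1, 11--
PI chart (minterm → PIs covering it):
  1 | -0-1  (sole → essential)
  2 | 0-1-  (sole → essential)
  3 | --11,-0-1,0-1-
  6 | -11-,0-1-
  7 | --11,-11-,0-1-
  9 | -0-1,1--1
  11 | --11,-0-1,1--1
  12 | 11--  (sole → essential)
  13 | 1--1,11--
  14 | -11-,11--
  15 | --11,-11-,1--1,11--
Essential prime implicants: -0-1, 0-1-, 11--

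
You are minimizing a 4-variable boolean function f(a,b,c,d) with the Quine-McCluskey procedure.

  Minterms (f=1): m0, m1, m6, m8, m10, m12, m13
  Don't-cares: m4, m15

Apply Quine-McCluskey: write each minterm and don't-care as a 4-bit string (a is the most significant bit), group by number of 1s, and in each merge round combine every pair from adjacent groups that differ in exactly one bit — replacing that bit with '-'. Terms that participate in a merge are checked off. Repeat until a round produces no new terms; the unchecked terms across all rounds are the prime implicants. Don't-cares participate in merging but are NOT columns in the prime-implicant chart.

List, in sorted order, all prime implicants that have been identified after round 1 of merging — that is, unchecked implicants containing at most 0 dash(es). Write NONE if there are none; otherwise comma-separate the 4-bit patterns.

NONE

Round 0: 0000✓ 0001✓ 0100✓ 0110✓ 1000✓ 1010✓ 1100✓ 1101✓ 1111✓
Round 1: -000✓ -100✓ 0-00✓ 000- 01-0 1-00✓ 10-0 11-1 110-
Round 2: --00
PIs = {--00, 000-, 01-0, 10-0, 11-1, 110-}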